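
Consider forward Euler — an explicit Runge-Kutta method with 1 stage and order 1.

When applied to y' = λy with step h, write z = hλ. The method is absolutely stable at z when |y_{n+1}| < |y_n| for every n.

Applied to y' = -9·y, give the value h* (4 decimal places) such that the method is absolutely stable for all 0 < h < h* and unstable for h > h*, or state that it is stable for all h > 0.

(-2.0000,0); λ=-9 ⇒ h* = 0.2222.

On y'=λy, z=hλ:
  order 1, 1-stage ⇒ R(z)=1+z
  (e.g. R(-0.7)=0.30000, |R|=0.30000)

Find x<0 with |R(x)|<1.
x=-0.7: |R|=0.3000
|R(-2.08)|=1.0800 |R(-0.82)|=0.1800 |R(-0.78)|=0.2200
Bisect:
  x_lo=-2.5792 |R|=1.5792  x_hi=-0.2386 |R|=0.7614
  mid=-1.40892 |R|=0.40892 →hi
  mid=-1.99406 |R|=0.99406 →hi
  mid=-2.28663 |R|=1.28663 →lo
  mid=-2.14034 |R|=1.14034 →lo
  mid=-2.06720 |R|=1.06720 →lo
  mid=-2.03063 |R|=1.03063 →lo
  mid=-2.01234 |R|=1.01234 →lo
  ...
  [-2.00006,-1.99992] ⇒ x*=-2.0000
Stable set (-2.0000, 0).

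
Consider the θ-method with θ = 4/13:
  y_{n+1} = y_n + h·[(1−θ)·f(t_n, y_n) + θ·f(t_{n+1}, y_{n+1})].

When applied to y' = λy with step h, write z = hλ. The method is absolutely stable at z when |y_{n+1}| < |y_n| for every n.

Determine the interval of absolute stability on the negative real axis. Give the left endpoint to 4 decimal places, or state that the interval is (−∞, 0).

Test eqn y'=λy, z=hλ:
  y_{n+1} = y_n + z·[9/13·y_n + 4/13·y_{n+1}] ⇒ (1 − 4/13z)y_{n+1} = (1 + 9/13z)y_n
  ⇒ R(z) = (1 + 9/13z)/(1 − 4/13z).

Find x<0 with |R(x)|<1.
x=-0.9: |R|=0.2952
R=−1: 1+9/13x = −1+4/13x ⇒ -5/13x=2 ⇒ x=2/(-5/13)=-5.2000
Confirm numerically:
  x=-5.132: |R|=0.98986 <1
  x=-5.073: |R|=0.98093 <1
  x=-4.634: |R|=0.91026 <1
  x=-5.587: |R|=1.05474 >1
  x=-5.289: |R|=1.01303 >1
So |R|<1 on (-5.2000, 0).

(-5.2000, 0).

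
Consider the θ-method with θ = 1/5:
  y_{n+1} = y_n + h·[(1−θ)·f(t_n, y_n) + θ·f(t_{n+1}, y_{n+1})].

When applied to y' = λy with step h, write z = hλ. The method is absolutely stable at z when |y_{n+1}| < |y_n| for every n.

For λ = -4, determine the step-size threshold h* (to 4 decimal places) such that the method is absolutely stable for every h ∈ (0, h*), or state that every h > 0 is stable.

(-3.3333,0); λ=-4 ⇒ h* = (10/3)/4 = 0.8333.

With y'=λy (z=hλ):
  y_{n+1} = y_n + z·[4/5·y_n + 1/5·y_{n+1}] ⇒ (1 − 1/5z)y_{n+1} = (1 + 4/5z)y_n
  so R(z) = (1 + 4/5z)/(1 − 1/5z).

Need |R(x)|<1, x<0.
x=-0.86: |R|=0.2662
R=−1: 1+4/5x = −1+1/5x ⇒ -3/5x=2 ⇒ x=2/(-3/5)=-3.3333
Confirm numerically:
  x=-3.309: |R|=0.99121 <1
  x=-2.409: |R|=0.62573 <1
  x=-2.096: |R|=0.47689 <1
  x=-1.510: |R|=0.15975 <1
  x=-3.838: |R|=1.17131 >1
  x=-3.767: |R|=1.14840 >1
Stable set (-3.3333, 0).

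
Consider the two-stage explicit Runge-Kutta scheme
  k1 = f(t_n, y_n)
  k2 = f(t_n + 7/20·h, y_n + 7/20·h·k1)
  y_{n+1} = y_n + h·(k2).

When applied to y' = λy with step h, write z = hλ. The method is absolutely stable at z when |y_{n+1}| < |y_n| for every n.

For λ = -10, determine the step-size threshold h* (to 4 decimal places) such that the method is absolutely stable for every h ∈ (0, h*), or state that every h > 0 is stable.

With y'=λy (z=hλ):
  k1=λy_n ⇒ h·k1=z·y_n;  k2=λ(1+7/20z)y_n ⇒ h·k2=z(1+7/20z)y_n
  y_{n+1}/y_n = 1 + z(1+7/20z) = 1 + z + 7/20z²
  so R(z) = 1 + z + 7/20z².

Need |R(x)|<1, x<0.
x=-0.3: |R|=0.7315
R=1: x+7/20x²=0 ⇒ x=−20/7=-2.8571; min R=1−1/(4·7/20)=0.2857>−1
Confirm numerically:
  x=-2.157: |R|=0.47143 <1
  x=-1.655: |R|=0.30366 <1
  x=-1.481: |R|=0.28668 <1
  x=-3.377: |R|=1.61445 >1
  x=-3.287: |R|=1.49453 >1
  x=-3.114: |R|=1.27995 >1
Interval (-2.8571, 0).

(-2.8571,0); λ=-10 ⇒ h* = (20/7)/10 = 0.2857.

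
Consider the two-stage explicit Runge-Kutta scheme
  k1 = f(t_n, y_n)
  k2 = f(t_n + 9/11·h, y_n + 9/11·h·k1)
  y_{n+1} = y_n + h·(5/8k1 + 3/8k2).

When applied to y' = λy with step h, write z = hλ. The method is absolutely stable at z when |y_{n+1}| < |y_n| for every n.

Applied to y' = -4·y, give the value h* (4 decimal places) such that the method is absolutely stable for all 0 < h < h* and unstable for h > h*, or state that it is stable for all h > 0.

(-3.2593,0); λ=-4 ⇒ h* = (88/27)/4 = 0.8148.

On y'=λy, z=hλ:
  k1=λy_n ⇒ h·k1=z·y_n;  k2=λ(1+9/11z)y_n ⇒ h·k2=z(1+9/11z)y_n
  y_{n+1}/y_n = 1 + 5/8z + 3/8z(1+9/11z) = 1 + z + 27/88z²
  R(z) = 1 + z + 27/88z².

Boundary: |R(x)|=1, x<0.
x=-1.66: |R|=0.1855
R=1: x+27/88x²=0 ⇒ x=−88/27=-3.2593; min R=1−1/(4·27/88)=0.1852>−1
Confirm numerically:
  x=-2.384: |R|=0.35979 <1
  x=-2.249: |R|=0.30289 <1
  x=-1.325: |R|=0.21366 <1
  x=-3.675: |R|=1.46877 >1
  x=-3.483: |R|=1.23910 >1
So |R|<1 on (-3.2593, 0).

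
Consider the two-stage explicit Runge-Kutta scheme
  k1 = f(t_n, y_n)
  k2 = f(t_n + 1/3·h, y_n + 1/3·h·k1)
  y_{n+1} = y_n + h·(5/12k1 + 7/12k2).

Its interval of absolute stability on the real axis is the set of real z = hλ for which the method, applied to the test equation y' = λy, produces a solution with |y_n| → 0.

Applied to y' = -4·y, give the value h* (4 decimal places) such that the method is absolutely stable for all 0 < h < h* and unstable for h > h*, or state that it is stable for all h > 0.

(-5.1429,0); λ=-4 ⇒ h* = (36/7)/4 = 1.2857.

Set f=λy, z=hλ:
  k1=λy_n ⇒ h·k1=z·y_n;  k2=λ(1+1/3z)y_n ⇒ h·k2=z(1+1/3z)y_n
  y_{n+1}/y_n = 1 + 5/12z + 7/12z(1+1/3z) = 1 + z + 7/36z²
  so R(z) = 1 + z + 7/36z².

Need |R(x)|<1, x<0.
x=-0.95: |R|=0.2255
R=1: x+7/36x²=0 ⇒ x=−36/7=-5.1429; min R=1−1/(4·7/36)=-0.2857>−1
Confirm numerically:
  x=-3.994: |R|=0.10778 <1
  x=-3.860: |R|=0.03714 <1
  x=-2.417: |R|=0.28108 <1
  x=-5.721: |R|=1.64314 >1
  x=-5.622: |R|=1.52378 >1
  x=-5.393: |R|=1.26231 >1
So |R|<1 on (-5.1429, 0).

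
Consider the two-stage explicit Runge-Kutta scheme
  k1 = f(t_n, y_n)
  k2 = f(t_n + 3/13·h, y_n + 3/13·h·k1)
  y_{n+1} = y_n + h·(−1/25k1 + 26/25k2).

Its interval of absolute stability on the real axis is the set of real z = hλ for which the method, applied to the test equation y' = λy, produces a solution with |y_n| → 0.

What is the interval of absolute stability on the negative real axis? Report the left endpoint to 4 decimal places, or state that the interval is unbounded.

(-4.1667, 0).

On y'=λy, z=hλ:
  k1=λy_n ⇒ h·k1=z·y_n;  k2=λ(1+3/13z)y_n ⇒ h·k2=z(1+3/13z)y_n
  y_{n+1}/y_n = 1 − 1/25z + 26/25z(1+3/13z) = 1 + z + 6/25z²
  R(z) = 1 + z + 6/25z².

Solve |R(x)|<1 on ℝ⁻.
x=-0.79: |R|=0.3598
R=1: x+6/25x²=0 ⇒ x=−25/6=-4.1667; min R=1−1/(4·6/25)=-0.0417>−1
Confirm numerically:
  x=-3.567: |R|=0.48664 <1
  x=-2.649: |R|=0.03513 <1
  x=-2.607: |R|=0.02415 <1
  x=-4.630: |R|=1.51486 >1
  x=-4.505: |R|=1.36581 >1
  x=-4.336: |R|=1.17622 >1
So |R|<1 on (-4.1667, 0).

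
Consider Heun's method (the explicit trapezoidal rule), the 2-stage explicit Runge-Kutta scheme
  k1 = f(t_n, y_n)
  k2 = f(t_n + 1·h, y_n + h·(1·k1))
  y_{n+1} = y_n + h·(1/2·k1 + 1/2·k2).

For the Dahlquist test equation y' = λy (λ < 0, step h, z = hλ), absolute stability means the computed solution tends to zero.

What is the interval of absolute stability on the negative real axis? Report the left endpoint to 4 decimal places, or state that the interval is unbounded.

On y'=λy, z=hλ:
  order 2, 2-stage ⇒ R(z)=1+z+z^2/2
  (e.g. R(-0.86)=0.50980, |R|=0.50980)

Find x<0 with |R(x)|<1.
x=-0.86: |R|=0.5098
|R(-1.73)|=0.7664 |R(-1.58)|=0.6682 |R(-1.39)|=0.5760
Bisect:
  x_lo=-2.5860 |R|=1.7577  x_hi=-0.1506 |R|=0.8607
  mid=-1.36830 |R|=0.56782 →hi
  mid=-1.97716 |R|=0.97742 →hi
  mid=-2.28159 |R|=1.32123 →lo
  mid=-2.12937 |R|=1.13774 →lo
  mid=-2.05327 |R|=1.05469 →lo
  mid=-2.01521 |R|=1.01533 →lo
  mid=-1.99619 |R|=0.99619 →hi
  mid=-2.00570 |R|=1.00572 →lo
  ...
  [-2.00005,-1.99990] ⇒ x*=-2.0000
Stable set (-2.0000, 0).

z∈(-2.0000,0).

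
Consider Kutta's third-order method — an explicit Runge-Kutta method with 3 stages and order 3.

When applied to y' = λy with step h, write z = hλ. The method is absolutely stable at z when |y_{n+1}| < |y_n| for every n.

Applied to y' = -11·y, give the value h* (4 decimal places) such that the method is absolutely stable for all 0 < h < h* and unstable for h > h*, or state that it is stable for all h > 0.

(-2.5127,0); λ=-11 ⇒ h* = 0.2284.

Set f=λy, z=hλ:
  order 3, 3-stage ⇒ R(z)=1+z+z^2/2+z^3/6
  (e.g. R(-0.37)=0.69001, |R|=0.69001)

Boundary: |R(x)|=1, x<0.
x=-0.37: |R|=0.6900
|R(-2.75)|=1.4349 |R(-1.27)|=0.1951 |R(-1)|=0.3333
Bisect:
  x_lo=-2.9856 |R|=1.9641  x_hi=-0.0643 |R|=0.9377
  mid=-1.52493 |R|=0.04676 →hi
  mid=-2.25525 |R|=0.62393 →hi
  mid=-2.62040 |R|=1.18598 →lo
  mid=-2.43782 |R|=0.88099 →hi
  mid=-2.52911 |R|=1.02711 →lo
  mid=-2.48347 |R|=0.95251 →hi
  mid=-2.50629 |R|=0.98942 →hi
  mid=-2.51770 |R|=1.00817 →lo
  ...
  [-2.51289,-2.51271] ⇒ x*=-2.5127
Interval (-2.5127, 0).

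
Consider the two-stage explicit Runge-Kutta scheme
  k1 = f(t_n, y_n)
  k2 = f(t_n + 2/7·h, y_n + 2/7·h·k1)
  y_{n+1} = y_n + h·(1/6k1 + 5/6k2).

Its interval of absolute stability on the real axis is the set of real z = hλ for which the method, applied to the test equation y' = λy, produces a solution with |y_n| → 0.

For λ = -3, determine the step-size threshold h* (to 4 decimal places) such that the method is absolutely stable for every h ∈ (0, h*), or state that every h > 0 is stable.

On y'=λy, z=hλ:
  k1=λy_n ⇒ h·k1=z·y_n;  k2=λ(1+2/7z)y_n ⇒ h·k2=z(1+2/7z)y_n
  y_{n+1}/y_n = 1 + 1/6z + 5/6z(1+2/7z) = 1 + z + 5/21z²
  so R(z) = 1 + z + 5/21z².

Boundary: |R(x)|=1, x<0.
x=-1.51: |R|=0.0329
R=1: x+5/21x²=0 ⇒ x=−21/5=-4.2000; min R=1−1/(4·5/21)=-0.0500>−1
Confirm numerically:
  x=-2.935: |R|=0.11601 <1
  x=-2.644: |R|=0.02046 <1
  x=-1.878: |R|=0.03827 <1
  x=-1.861: |R|=0.03640 <1
  x=-4.773: |R|=1.65117 >1
  x=-4.728: |R|=1.59438 >1
So |R|<1 on (-4.2000, 0).

(-4.2000,0); λ=-3 ⇒ h* = (21/5)/3 = 1.4000.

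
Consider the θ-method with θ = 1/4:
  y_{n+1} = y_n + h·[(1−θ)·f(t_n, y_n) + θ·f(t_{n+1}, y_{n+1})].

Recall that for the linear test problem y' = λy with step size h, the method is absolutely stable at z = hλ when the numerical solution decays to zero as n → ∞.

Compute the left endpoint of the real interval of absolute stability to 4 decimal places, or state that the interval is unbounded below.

left endpoint -4.0000.

With y'=λy (z=hλ):
  y_{n+1} = y_n + z·[3/4·y_n + 1/4·y_{n+1}] ⇒ (1 − 1/4z)y_{n+1} = (1 + 3/4z)y_n
  R(z) = (1 + 3/4z)/(1 − 1/4z).

Solve |R(x)|<1 on ℝ⁻.
x=-0.47: |R|=0.5794
R=−1: 1+3/4x = −1+1/4x ⇒ -1/2x=2 ⇒ x=2/(-1/2)=-4.0000
Confirm numerically:
  x=-3.125: |R|=0.75439 <1
  x=-1.697: |R|=0.19150 <1
  x=-1.667: |R|=0.17664 <1
  x=-4.440: |R|=1.10427 >1
  x=-4.437: |R|=1.10359 >1
  x=-4.051: |R|=1.01267 >1
So |R|<1 on (-4.0000, 0).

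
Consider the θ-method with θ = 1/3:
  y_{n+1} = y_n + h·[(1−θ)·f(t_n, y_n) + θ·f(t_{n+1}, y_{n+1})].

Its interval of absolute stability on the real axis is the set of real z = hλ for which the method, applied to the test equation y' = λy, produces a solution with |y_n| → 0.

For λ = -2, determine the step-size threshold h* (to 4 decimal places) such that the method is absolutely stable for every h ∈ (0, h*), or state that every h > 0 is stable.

Test eqn y'=λy, z=hλ:
  y_{n+1} = y_n + z·[2/3·y_n + 1/3·y_{n+1}] ⇒ (1 − 1/3z)y_{n+1} = (1 + 2/3z)y_n
  R(z) = (1 + 2/3z)/(1 − 1/3z).

Need |R(x)|<1, x<0.
x=-1.23: |R|=0.1277
R=−1: 1+2/3x = −1+1/3x ⇒ -1/3x=2 ⇒ x=2/(-1/3)=-6.0000
Confirm numerically:
  x=-5.633: |R|=0.95749 <1
  x=-5.356: |R|=0.92293 <1
  x=-4.926: |R|=0.86450 <1
  x=-4.197: |R|=0.74948 <1
  x=-6.456: |R|=1.04822 >1
  x=-6.340: |R|=1.03640 >1
  x=-6.155: |R|=1.01693 >1
Interval (-6.0000, 0).

(-6.0000,0); λ=-2 ⇒ h* = (6)/2 = 3.0000.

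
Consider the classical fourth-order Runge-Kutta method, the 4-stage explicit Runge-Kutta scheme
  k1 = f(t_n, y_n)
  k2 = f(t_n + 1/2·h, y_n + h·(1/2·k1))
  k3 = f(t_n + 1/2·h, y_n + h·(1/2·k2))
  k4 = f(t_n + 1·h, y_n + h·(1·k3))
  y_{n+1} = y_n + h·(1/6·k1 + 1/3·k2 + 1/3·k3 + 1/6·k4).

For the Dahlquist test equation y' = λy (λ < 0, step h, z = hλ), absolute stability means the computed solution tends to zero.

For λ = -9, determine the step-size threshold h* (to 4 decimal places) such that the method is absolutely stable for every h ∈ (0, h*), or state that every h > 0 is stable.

(-2.7853,0); λ=-9 ⇒ h* = 0.3095.

Test eqn y'=λy, z=hλ:
  order 4, 4-stage ⇒ R(z)=1+z+z^2/2+z^3/6+z^4/24
  (e.g. R(-0.97)=0.38523, |R|=0.38523)

Boundary: |R(x)|=1, x<0.
x=-0.97: |R|=0.3852
|R(-2.45)|=0.6015 |R(-2.24)|=0.4446 |R(-1.92)|=0.3098
Bisect:
  x_lo=-3.4859 |R|=2.6825  x_hi=-0.2245 |R|=0.7989
  mid=-1.85518 |R|=0.29506 →hi
  mid=-2.67053 |R|=0.84032 →hi
  mid=-3.07821 |R|=1.53923 →lo
  mid=-2.87437 |R|=1.14282 →lo
  mid=-2.77245 |R|=0.98081 →hi
  mid=-2.82341 |R|=1.05901 →lo
  mid=-2.79793 |R|=1.01923 →lo
  mid=-2.78519 |R|=0.99985 →hi
  mid=-2.79156 |R|=1.00950 →lo
  ...
  [-2.78539,-2.78519] ⇒ x*=-2.7853
Stable set (-2.7853, 0).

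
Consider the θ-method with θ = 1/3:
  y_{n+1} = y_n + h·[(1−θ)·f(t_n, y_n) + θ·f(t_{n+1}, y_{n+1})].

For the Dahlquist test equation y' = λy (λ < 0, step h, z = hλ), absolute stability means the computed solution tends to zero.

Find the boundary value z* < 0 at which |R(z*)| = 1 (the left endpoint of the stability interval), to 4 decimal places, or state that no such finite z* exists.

Test eqn y'=λy, z=hλ:
  y_{n+1} = y_n + z·[2/3·y_n + 1/3·y_{n+1}] ⇒ (1 − 1/3z)y_{n+1} = (1 + 2/3z)y_n
  Hence R(z) = (1 + 2/3z)/(1 − 1/3z).

Need |R(x)|<1, x<0.
x=-1.42: |R|=0.0362
R=−1: 1+2/3x = −1+1/3x ⇒ -1/3x=2 ⇒ x=2/(-1/3)=-6.0000
Confirm numerically:
  x=-5.659: |R|=0.96062 <1
  x=-4.971: |R|=0.87091 <1
  x=-4.798: |R|=0.84586 <1
  x=-3.776: |R|=0.67178 <1
  x=-6.559: |R|=1.05848 >1
  x=-6.431: |R|=1.04570 >1
  x=-6.277: |R|=1.02986 >1
Stable set (-6.0000, 0).

z* = -6.0000.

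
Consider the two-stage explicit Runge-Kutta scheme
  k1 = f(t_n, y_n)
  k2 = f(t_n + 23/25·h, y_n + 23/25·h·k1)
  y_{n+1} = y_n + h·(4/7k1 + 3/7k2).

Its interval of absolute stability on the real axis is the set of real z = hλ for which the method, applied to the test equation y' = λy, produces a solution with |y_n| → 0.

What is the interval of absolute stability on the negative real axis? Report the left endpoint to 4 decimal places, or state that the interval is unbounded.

z∈(-2.5362,0).

With y'=λy (z=hλ):
  k1=λy_n ⇒ h·k1=z·y_n;  k2=λ(1+23/25z)y_n ⇒ h·k2=z(1+23/25z)y_n
  y_{n+1}/y_n = 1 + 4/7z + 3/7z(1+23/25z) = 1 + z + 69/175z²
  R(z) = 1 + z + 69/175z².

Solve |R(x)|<1 on ℝ⁻.
x=-1.51: |R|=0.3890
R=1: x+69/175x²=0 ⇒ x=−175/69=-2.5362; min R=1−1/(4·69/175)=0.3659>−1
Confirm numerically:
  x=-2.400: |R|=0.87109 <1
  x=-1.739: |R|=0.45337 <1
  x=-1.369: |R|=0.36995 <1
  x=-1.128: |R|=0.37368 <1
  x=-3.126: |R|=1.72691 >1
  x=-2.829: |R|=1.32656 >1
  x=-2.674: |R|=1.14525 >1
Stable set (-2.5362, 0).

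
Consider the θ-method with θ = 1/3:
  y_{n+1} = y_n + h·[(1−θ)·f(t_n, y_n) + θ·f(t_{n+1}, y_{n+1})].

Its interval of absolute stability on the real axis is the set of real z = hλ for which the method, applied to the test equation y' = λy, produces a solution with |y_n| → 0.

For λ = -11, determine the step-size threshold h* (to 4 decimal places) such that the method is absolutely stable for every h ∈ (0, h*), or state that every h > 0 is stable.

(-6.0000,0); λ=-11 ⇒ h* = (6)/11 = 0.5455.

With y'=λy (z=hλ):
  y_{n+1} = y_n + z·[2/3·y_n + 1/3·y_{n+1}] ⇒ (1 − 1/3z)y_{n+1} = (1 + 2/3z)y_n
  ⇒ R(z) = (1 + 2/3z)/(1 − 1/3z).

Find x<0 with |R(x)|<1.
x=-1.59: |R|=0.0392
R=−1: 1+2/3x = −1+1/3x ⇒ -1/3x=2 ⇒ x=2/(-1/3)=-6.0000
Confirm numerically:
  x=-5.704: |R|=0.96599 <1
  x=-5.575: |R|=0.95044 <1
  x=-4.281: |R|=0.76391 <1
  x=-6.402: |R|=1.04276 >1
  x=-6.083: |R|=1.00914 >1
So |R|<1 on (-6.0000, 0).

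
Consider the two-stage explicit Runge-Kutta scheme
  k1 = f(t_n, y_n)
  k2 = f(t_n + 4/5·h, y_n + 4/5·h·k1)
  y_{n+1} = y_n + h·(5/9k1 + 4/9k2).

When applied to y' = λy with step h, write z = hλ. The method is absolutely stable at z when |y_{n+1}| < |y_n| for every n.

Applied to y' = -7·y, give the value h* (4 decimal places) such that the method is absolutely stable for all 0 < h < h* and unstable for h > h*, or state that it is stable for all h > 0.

On y'=λy, z=hλ:
  k1=λy_n ⇒ h·k1=z·y_n;  k2=λ(1+4/5z)y_n ⇒ h·k2=z(1+4/5z)y_n
  y_{n+1}/y_n = 1 + 5/9z + 4/9z(1+4/5z) = 1 + z + 16/45z²
  ⇒ R(z) = 1 + z + 16/45z².

Find x<0 with |R(x)|<1.
x=-0.45: |R|=0.6220
R=1: x+16/45x²=0 ⇒ x=−45/16=-2.8125; min R=1−1/(4·16/45)=0.2969>−1
Confirm numerically:
  x=-2.295: |R|=0.57772 <1
  x=-2.137: |R|=0.48674 <1
  x=-1.315: |R|=0.29984 <1
  x=-1.227: |R|=0.30830 <1
  x=-3.376: |R|=1.67640 >1
  x=-3.145: |R|=1.37181 >1
  x=-2.842: |R|=1.02981 >1
So |R|<1 on (-2.8125, 0).

(-2.8125,0); λ=-7 ⇒ h* = (45/16)/7 = 0.4018.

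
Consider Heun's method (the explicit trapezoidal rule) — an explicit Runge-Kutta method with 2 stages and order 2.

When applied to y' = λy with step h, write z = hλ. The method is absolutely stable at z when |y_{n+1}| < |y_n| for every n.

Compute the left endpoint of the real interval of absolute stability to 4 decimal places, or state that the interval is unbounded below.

left endpoint -2.0000.

On y'=λy, z=hλ:
  order 2, 2-stage ⇒ R(z)=1+z+z^2/2
  (e.g. R(-1.63)=0.69845, |R|=0.69845)

Boundary: |R(x)|=1, x<0.
x=-1.63: |R|=0.6985
|R(-2.32)|=1.3712 |R(-2.08)|=1.0832 |R(-1.76)|=0.7888
Bisect:
  x_lo=-2.6776 |R|=1.9071  x_hi=-0.1324 |R|=0.8764
  mid=-1.40498 |R|=0.58200 →hi
  mid=-2.04127 |R|=1.04212 →lo
  mid=-1.72312 |R|=0.76145 →hi
  mid=-1.88219 |R|=0.88913 →hi
  mid=-1.96173 |R|=0.96246 →hi
  mid=-2.00150 |R|=1.00150 →lo
  mid=-1.98161 |R|=0.98178 →hi
  mid=-1.99156 |R|=0.99159 →hi
  mid=-1.99653 |R|=0.99653 →hi
  mid=-1.99901 |R|=0.99901 →hi
  ...
  [-2.00010,-1.99994] ⇒ x*=-2.0000
So |R|<1 on (-2.0000, 0).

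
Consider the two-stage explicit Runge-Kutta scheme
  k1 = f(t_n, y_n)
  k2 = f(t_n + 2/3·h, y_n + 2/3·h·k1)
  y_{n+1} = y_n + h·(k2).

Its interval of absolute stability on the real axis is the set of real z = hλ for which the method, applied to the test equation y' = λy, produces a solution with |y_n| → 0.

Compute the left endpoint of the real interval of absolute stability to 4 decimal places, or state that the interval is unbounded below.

On y'=λy, z=hλ:
  k1=λy_n ⇒ h·k1=z·y_n;  k2=λ(1+2/3z)y_n ⇒ h·k2=z(1+2/3z)y_n
  y_{n+1}/y_n = 1 + z(1+2/3z) = 1 + z + 2/3z²
  R(z) = 1 + z + 2/3z².

Solve |R(x)|<1 on ℝ⁻.
x=-1.67: |R|=1.1893
R=1: x+2/3x²=0 ⇒ x=−3/2=-1.5000; min R=1−1/(4·2/3)=0.6250>−1
Confirm numerically:
  x=-1.395: |R|=0.90235 <1
  x=-1.258: |R|=0.79704 <1
  x=-0.782: |R|=0.62568 <1
  x=-2.087: |R|=1.81671 >1
  x=-2.052: |R|=1.75514 >1
  x=-1.615: |R|=1.12382 >1
So |R|<1 on (-1.5000, 0).

left endpoint -1.5000.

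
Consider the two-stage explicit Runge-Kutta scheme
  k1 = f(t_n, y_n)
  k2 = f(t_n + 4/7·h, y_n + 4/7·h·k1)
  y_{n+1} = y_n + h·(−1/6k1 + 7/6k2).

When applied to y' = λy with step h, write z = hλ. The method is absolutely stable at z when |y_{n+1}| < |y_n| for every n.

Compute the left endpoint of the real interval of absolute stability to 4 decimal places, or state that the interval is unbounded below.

z* = -1.5000.

On y'=λy, z=hλ:
  k1=λy_n ⇒ h·k1=z·y_n;  k2=λ(1+4/7z)y_n ⇒ h·k2=z(1+4/7z)y_n
  y_{n+1}/y_n = 1 − 1/6z + 7/6z(1+4/7z) = 1 + z + 2/3z²
  Hence R(z) = 1 + z + 2/3z².

Solve |R(x)|<1 on ℝ⁻.
x=-0.4: |R|=0.7067
R=1: x+2/3x²=0 ⇒ x=−3/2=-1.5000; min R=1−1/(4·2/3)=0.6250>−1
Confirm numerically:
  x=-1.429: |R|=0.93236 <1
  x=-1.140: |R|=0.72640 <1
  x=-0.714: |R|=0.62586 <1
  x=-1.927: |R|=1.54855 >1
  x=-1.923: |R|=1.54229 >1
  x=-1.876: |R|=1.47025 >1
So |R|<1 on (-1.5000, 0).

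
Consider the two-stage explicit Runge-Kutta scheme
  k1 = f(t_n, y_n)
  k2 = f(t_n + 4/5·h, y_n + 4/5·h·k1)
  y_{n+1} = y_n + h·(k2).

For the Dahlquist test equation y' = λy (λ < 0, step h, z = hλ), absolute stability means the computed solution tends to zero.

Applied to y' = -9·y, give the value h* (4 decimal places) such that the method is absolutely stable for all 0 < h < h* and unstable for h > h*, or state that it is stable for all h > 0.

(-1.2500,0); λ=-9 ⇒ h* = (5/4)/9 = 0.1389.

Test eqn y'=λy, z=hλ:
  k1=λy_n ⇒ h·k1=z·y_n;  k2=λ(1+4/5z)y_n ⇒ h·k2=z(1+4/5z)y_n
  y_{n+1}/y_n = 1 + z(1+4/5z) = 1 + z + 4/5z²
  R(z) = 1 + z + 4/5z².

Boundary: |R(x)|=1, x<0.
x=-0.87: |R|=0.7355
R=1: x+4/5x²=0 ⇒ x=−5/4=-1.2500; min R=1−1/(4·4/5)=0.6875>−1
Confirm numerically:
  x=-1.183: |R|=0.93659 <1
  x=-1.024: |R|=0.81486 <1
  x=-0.834: |R|=0.72244 <1
  x=-0.823: |R|=0.71886 <1
  x=-1.445: |R|=1.22542 >1
  x=-1.294: |R|=1.04555 >1
Stable set (-1.2500, 0).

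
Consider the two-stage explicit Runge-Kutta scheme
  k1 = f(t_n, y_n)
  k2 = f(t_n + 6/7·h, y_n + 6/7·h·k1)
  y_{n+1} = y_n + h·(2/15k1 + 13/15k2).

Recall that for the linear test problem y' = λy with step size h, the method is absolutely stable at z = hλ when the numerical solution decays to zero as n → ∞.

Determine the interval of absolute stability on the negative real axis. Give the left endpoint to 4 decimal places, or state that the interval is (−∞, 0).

Test eqn y'=λy, z=hλ:
  k1=λy_n ⇒ h·k1=z·y_n;  k2=λ(1+6/7z)y_n ⇒ h·k2=z(1+6/7z)y_n
  y_{n+1}/y_n = 1 + 2/15z + 13/15z(1+6/7z) = 1 + z + 26/35z²
  so R(z) = 1 + z + 26/35z².

Find x<0 with |R(x)|<1.
x=-1.57: |R|=1.2611
R=1: x+26/35x²=0 ⇒ x=−35/26=-1.3462; min R=1−1/(4·26/35)=0.6635>−1
Confirm numerically:
  x=-1.020: |R|=0.75287 <1
  x=-1.001: |R|=0.74334 <1
  x=-0.924: |R|=0.71023 <1
  x=-1.784: |R|=1.58026 >1
  x=-1.754: |R|=1.53141 >1
Stable set (-1.3462, 0).

z∈(-1.3462,0).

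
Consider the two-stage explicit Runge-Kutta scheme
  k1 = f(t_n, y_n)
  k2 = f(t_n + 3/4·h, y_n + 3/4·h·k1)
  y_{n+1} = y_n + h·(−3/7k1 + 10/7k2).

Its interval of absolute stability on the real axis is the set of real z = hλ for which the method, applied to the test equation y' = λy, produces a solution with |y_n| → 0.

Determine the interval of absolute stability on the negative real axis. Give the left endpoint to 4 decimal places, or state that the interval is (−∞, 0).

With y'=λy (z=hλ):
  k1=λy_n ⇒ h·k1=z·y_n;  k2=λ(1+3/4z)y_n ⇒ h·k2=z(1+3/4z)y_n
  y_{n+1}/y_n = 1 − 3/7z + 10/7z(1+3/4z) = 1 + z + 15/14z²
  Hence R(z) = 1 + z + 15/14z².

Solve |R(x)|<1 on ℝ⁻.
x=-0.96: |R|=1.0274
R=1: x+15/14x²=0 ⇒ x=−14/15=-0.9333; min R=1−1/(4·15/14)=0.7667>−1
Confirm numerically:
  x=-0.724: |R|=0.83762 <1
  x=-0.526: |R|=0.77044 <1
  x=-0.495: |R|=0.76753 <1
  x=-0.404: |R|=0.77087 <1
  x=-1.217: |R|=1.36988 >1
  x=-1.162: |R|=1.28469 >1
  x=-1.009: |R|=1.08180 >1
So |R|<1 on (-0.9333, 0).

(-0.9333, 0).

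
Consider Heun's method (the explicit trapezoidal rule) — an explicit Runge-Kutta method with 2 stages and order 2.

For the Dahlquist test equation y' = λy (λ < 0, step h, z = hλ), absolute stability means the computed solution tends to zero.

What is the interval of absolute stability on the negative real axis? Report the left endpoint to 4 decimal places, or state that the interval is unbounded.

(-2.0000, 0).

Set f=λy, z=hλ:
  order 2, 2-stage ⇒ R(z)=1+z+z^2/2
  (e.g. R(-1.45)=0.60125, |R|=0.60125)

Need |R(x)|<1, x<0.
x=-1.45: |R|=0.6013
|R(-2.34)|=1.3978 |R(-1.5)|=0.6250 |R(-1.48)|=0.6152
Bisect:
  x_lo=-2.8003 |R|=2.1206  x_hi=-0.2607 |R|=0.7733
  mid=-1.53051 |R|=0.64072 →hi
  mid=-2.16542 |R|=1.17910 →lo
  mid=-1.84797 |R|=0.85952 →hi
  mid=-2.00669 |R|=1.00671 →lo
  mid=-1.92733 |R|=0.92997 →hi
  mid=-1.96701 |R|=0.96755 →hi
  mid=-1.98685 |R|=0.98694 →hi
  mid=-1.99677 |R|=0.99678 →hi
  ...
  [-2.00003,-1.99987] ⇒ x*=-2.0000
So |R|<1 on (-2.0000, 0).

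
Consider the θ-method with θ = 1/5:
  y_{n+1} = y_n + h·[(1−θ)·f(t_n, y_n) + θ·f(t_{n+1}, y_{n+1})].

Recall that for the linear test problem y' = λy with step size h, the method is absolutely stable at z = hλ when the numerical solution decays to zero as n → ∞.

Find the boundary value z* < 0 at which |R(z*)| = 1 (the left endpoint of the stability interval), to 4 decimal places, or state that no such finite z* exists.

On y'=λy, z=hλ:
  y_{n+1} = y_n + z·[4/5·y_n + 1/5·y_{n+1}] ⇒ (1 − 1/5z)y_{n+1} = (1 + 4/5z)y_n
  ⇒ R(z) = (1 + 4/5z)/(1 − 1/5z).

Find x<0 with |R(x)|<1.
x=-1.03: |R|=0.1459
R=−1: 1+4/5x = −1+1/5x ⇒ -3/5x=2 ⇒ x=2/(-3/5)=-3.3333
Confirm numerically:
  x=-3.010: |R|=0.87890 <1
  x=-2.644: |R|=0.72946 <1
  x=-2.348: |R|=0.59771 <1
  x=-3.600: |R|=1.09302 >1
  x=-3.550: |R|=1.07602 >1
Interval (-3.3333, 0).

z* = -3.3333.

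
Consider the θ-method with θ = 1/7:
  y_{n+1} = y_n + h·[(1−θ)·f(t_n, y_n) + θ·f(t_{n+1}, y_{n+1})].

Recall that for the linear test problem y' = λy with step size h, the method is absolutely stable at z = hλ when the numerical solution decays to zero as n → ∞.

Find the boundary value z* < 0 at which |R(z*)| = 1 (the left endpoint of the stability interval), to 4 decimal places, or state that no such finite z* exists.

left endpoint -2.8000.

Set f=λy, z=hλ:
  y_{n+1} = y_n + z·[6/7·y_n + 1/7·y_{n+1}] ⇒ (1 − 1/7z)y_{n+1} = (1 + 6/7z)y_n
  R(z) = (1 + 6/7z)/(1 − 1/7z).

Solve |R(x)|<1 on ℝ⁻.
x=-1.45: |R|=0.2012
R=−1: 1+6/7x = −1+1/7x ⇒ -5/7x=2 ⇒ x=2/(-5/7)=-2.8000
Confirm numerically:
  x=-2.474: |R|=0.82795 <1
  x=-2.312: |R|=0.73797 <1
  x=-1.449: |R|=0.20050 <1
  x=-1.194: |R|=0.02001 <1
  x=-3.238: |R|=1.21391 >1
  x=-3.209: |R|=1.20031 >1
  x=-2.826: |R|=1.01323 >1
Stable set (-2.8000, 0).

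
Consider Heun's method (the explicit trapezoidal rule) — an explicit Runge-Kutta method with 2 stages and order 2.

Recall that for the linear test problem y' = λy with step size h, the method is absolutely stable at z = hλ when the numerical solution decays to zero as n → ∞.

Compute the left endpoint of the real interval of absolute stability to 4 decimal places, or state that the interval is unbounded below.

z* = -2.0000.

Set f=λy, z=hλ:
  order 2, 2-stage ⇒ R(z)=1+z+z^2/2
  (e.g. R(-1.36)=0.56480, |R|=0.56480)

Solve |R(x)|<1 on ℝ⁻.
x=-1.36: |R|=0.5648
|R(-1.72)|=0.7592 |R(-1.25)|=0.5312 |R(-0.51)|=0.6200
Bisect:
  x_lo=-2.8753 |R|=2.2583  x_hi=-0.2964 |R|=0.7475
  mid=-1.58584 |R|=0.67160 →hi
  mid=-2.23056 |R|=1.25714 →lo
  mid=-1.90820 |R|=0.91241 →hi
  mid=-2.06938 |R|=1.07179 →lo
  mid=-1.98879 |R|=0.98885 →hi
  mid=-2.02909 |R|=1.02951 →lo
  mid=-2.00894 |R|=1.00898 →lo
  mid=-1.99886 |R|=0.99886 →hi
  mid=-2.00390 |R|=1.00391 →lo
  mid=-2.00138 |R|=1.00138 →lo
  ...
  [-2.00012,-1.99997] ⇒ x*=-2.0000
Stable set (-2.0000, 0).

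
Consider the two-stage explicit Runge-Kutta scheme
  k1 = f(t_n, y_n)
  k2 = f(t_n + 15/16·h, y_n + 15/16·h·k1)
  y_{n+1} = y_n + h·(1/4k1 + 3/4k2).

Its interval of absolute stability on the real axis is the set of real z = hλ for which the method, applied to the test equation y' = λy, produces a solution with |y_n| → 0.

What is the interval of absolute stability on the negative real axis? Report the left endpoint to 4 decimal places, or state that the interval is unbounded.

Set f=λy, z=hλ:
  k1=λy_n ⇒ h·k1=z·y_n;  k2=λ(1+15/16z)y_n ⇒ h·k2=z(1+15/16z)y_n
  y_{n+1}/y_n = 1 + 1/4z + 3/4z(1+15/16z) = 1 + z + 45/64z²
  so R(z) = 1 + z + 45/64z².

Boundary: |R(x)|=1, x<0.
x=-1.38: |R|=0.9590
R=1: x+45/64x²=0 ⇒ x=−64/45=-1.4222; min R=1−1/(4·45/64)=0.6444>−1
Confirm numerically:
  x=-1.070: |R|=0.73501 <1
  x=-0.994: |R|=0.70071 <1
  x=-0.615: |R|=0.65094 <1
  x=-1.951: |R|=1.72538 >1
  x=-1.883: |R|=1.61006 >1
  x=-1.497: |R|=1.07871 >1
Stable set (-1.4222, 0).

(-1.4222, 0).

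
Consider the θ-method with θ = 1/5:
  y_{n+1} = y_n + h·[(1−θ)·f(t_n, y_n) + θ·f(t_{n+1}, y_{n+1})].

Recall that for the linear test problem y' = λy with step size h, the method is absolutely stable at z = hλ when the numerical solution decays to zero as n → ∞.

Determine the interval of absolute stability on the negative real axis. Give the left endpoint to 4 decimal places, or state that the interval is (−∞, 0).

(-3.3333, 0).

Set f=λy, z=hλ:
  y_{n+1} = y_n + z·[4/5·y_n + 1/5·y_{n+1}] ⇒ (1 − 1/5z)y_{n+1} = (1 + 4/5z)y_n
  Hence R(z) = (1 + 4/5z)/(1 − 1/5z).

Solve |R(x)|<1 on ℝ⁻.
x=-0.69: |R|=0.3937
R=−1: 1+4/5x = −1+1/5x ⇒ -3/5x=2 ⇒ x=2/(-3/5)=-3.3333
Confirm numerically:
  x=-3.109: |R|=0.91701 <1
  x=-2.943: |R|=0.85257 <1
  x=-2.301: |R|=0.57581 <1
  x=-3.871: |R|=1.18183 >1
  x=-3.676: |R|=1.11849 >1
Interval (-3.3333, 0).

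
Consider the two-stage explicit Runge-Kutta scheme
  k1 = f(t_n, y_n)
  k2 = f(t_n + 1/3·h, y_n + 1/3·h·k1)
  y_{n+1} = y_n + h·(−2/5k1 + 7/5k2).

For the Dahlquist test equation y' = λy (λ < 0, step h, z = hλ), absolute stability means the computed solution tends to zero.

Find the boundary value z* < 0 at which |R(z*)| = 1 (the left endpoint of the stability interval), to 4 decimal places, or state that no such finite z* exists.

left endpoint -2.1429.

With y'=λy (z=hλ):
  k1=λy_n ⇒ h·k1=z·y_n;  k2=λ(1+1/3z)y_n ⇒ h·k2=z(1+1/3z)y_n
  y_{n+1}/y_n = 1 − 2/5z + 7/5z(1+1/3z) = 1 + z + 7/15z²
  R(z) = 1 + z + 7/15z².

Need |R(x)|<1, x<0.
x=-0.31: |R|=0.7348
R=1: x+7/15x²=0 ⇒ x=−15/7=-2.1429; min R=1−1/(4·7/15)=0.4643>−1
Confirm numerically:
  x=-1.957: |R|=0.83026 <1
  x=-1.298: |R|=0.48824 <1
  x=-0.989: |R|=0.46746 <1
  x=-0.951: |R|=0.47105 <1
  x=-2.703: |R|=1.70656 >1
  x=-2.470: |R|=1.37709 >1
  x=-2.225: |R|=1.08529 >1
Stable set (-2.1429, 0).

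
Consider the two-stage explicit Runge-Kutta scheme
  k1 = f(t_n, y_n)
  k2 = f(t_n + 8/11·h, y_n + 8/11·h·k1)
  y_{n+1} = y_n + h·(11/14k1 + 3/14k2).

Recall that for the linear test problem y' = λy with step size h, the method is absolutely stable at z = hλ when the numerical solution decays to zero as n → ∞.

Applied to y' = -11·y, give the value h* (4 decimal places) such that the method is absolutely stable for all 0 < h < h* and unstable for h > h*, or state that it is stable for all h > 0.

(-6.4167,0); λ=-11 ⇒ h* = (77/12)/11 = 0.5833.

With y'=λy (z=hλ):
  k1=λy_n ⇒ h·k1=z·y_n;  k2=λ(1+8/11z)y_n ⇒ h·k2=z(1+8/11z)y_n
  y_{n+1}/y_n = 1 + 11/14z + 3/14z(1+8/11z) = 1 + z + 12/77z²
  ⇒ R(z) = 1 + z + 12/77z².

Solve |R(x)|<1 on ℝ⁻.
x=-1.2: |R|=0.0244
R=1: x+12/77x²=0 ⇒ x=−77/12=-6.4167; min R=1−1/(4·12/77)=-0.6042>−1
Confirm numerically:
  x=-5.848: |R|=0.48173 <1
  x=-5.482: |R|=0.20148 <1
  x=-4.019: |R|=0.50175 <1
  x=-2.615: |R|=0.54930 <1
  x=-6.802: |R|=1.40847 >1
  x=-6.659: |R|=1.25149 >1
Interval (-6.4167, 0).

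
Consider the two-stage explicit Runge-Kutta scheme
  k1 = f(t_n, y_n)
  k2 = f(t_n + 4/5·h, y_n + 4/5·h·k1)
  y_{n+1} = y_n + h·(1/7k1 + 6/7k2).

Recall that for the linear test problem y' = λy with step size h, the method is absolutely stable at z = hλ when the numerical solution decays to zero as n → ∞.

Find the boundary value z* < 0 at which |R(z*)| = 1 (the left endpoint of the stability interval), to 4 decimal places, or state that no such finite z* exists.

left endpoint -1.4583.

Test eqn y'=λy, z=hλ:
  k1=λy_n ⇒ h·k1=z·y_n;  k2=λ(1+4/5z)y_n ⇒ h·k2=z(1+4/5z)y_n
  y_{n+1}/y_n = 1 + 1/7z + 6/7z(1+4/5z) = 1 + z + 24/35z²
  R(z) = 1 + z + 24/35z².

Find x<0 with |R(x)|<1.
x=-1: |R|=0.6857
R=1: x+24/35x²=0 ⇒ x=−35/24=-1.4583; min R=1−1/(4·24/35)=0.6354>−1
Confirm numerically:
  x=-1.416: |R|=0.95890 <1
  x=-1.101: |R|=0.73022 <1
  x=-1.050: |R|=0.70600 <1
  x=-0.882: |R|=0.65143 <1
  x=-1.744: |R|=1.34162 >1
  x=-1.689: |R|=1.26715 >1
Interval (-1.4583, 0).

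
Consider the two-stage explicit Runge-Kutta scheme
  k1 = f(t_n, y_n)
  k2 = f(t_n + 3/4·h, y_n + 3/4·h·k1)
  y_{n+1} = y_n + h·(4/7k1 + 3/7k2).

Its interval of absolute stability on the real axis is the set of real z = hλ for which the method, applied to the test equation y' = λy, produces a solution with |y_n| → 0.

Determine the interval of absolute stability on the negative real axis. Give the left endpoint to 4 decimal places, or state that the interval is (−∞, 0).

Test eqn y'=λy, z=hλ:
  k1=λy_n ⇒ h·k1=z·y_n;  k2=λ(1+3/4z)y_n ⇒ h·k2=z(1+3/4z)y_n
  y_{n+1}/y_n = 1 + 4/7z + 3/7z(1+3/4z) = 1 + z + 9/28z²
  Hence R(z) = 1 + z + 9/28z².

Boundary: |R(x)|=1, x<0.
x=-1.55: |R|=0.2222
R=1: x+9/28x²=0 ⇒ x=−28/9=-3.1111; min R=1−1/(4·9/28)=0.2222>−1
Confirm numerically:
  x=-3.072: |R|=0.96138 <1
  x=-3.056: |R|=0.94587 <1
  x=-2.421: |R|=0.46297 <1
  x=-1.373: |R|=0.23293 <1
  x=-3.707: |R|=1.71002 >1
  x=-3.387: |R|=1.30035 >1
  x=-3.345: |R|=1.25147 >1
Stable set (-3.1111, 0).

(-3.1111, 0).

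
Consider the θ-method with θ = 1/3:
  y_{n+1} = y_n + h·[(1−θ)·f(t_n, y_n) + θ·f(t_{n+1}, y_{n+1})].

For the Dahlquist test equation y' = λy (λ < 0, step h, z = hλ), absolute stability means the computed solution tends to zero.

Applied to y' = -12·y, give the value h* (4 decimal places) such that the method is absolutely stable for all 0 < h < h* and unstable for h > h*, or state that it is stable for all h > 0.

Set f=λy, z=hλ:
  y_{n+1} = y_n + z·[2/3·y_n + 1/3·y_{n+1}] ⇒ (1 − 1/3z)y_{n+1} = (1 + 2/3z)y_n
  so R(z) = (1 + 2/3z)/(1 − 1/3z).

Boundary: |R(x)|=1, x<0.
x=-1.49: |R|=0.0045
R=−1: 1+2/3x = −1+1/3x ⇒ -1/3x=2 ⇒ x=2/(-1/3)=-6.0000
Confirm numerically:
  x=-5.417: |R|=0.93074 <1
  x=-4.920: |R|=0.86364 <1
  x=-4.017: |R|=0.71740 <1
  x=-3.950: |R|=0.70504 <1
  x=-6.447: |R|=1.04732 >1
  x=-6.369: |R|=1.03939 >1
  x=-6.154: |R|=1.01682 >1
So |R|<1 on (-6.0000, 0).

(-6.0000,0); λ=-12 ⇒ h* = (6)/12 = 0.5000.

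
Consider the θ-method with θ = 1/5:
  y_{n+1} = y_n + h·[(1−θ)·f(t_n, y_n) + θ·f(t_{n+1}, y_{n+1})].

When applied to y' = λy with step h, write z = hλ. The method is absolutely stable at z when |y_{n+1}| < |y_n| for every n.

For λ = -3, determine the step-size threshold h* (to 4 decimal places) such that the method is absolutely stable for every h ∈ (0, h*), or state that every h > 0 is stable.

(-3.3333,0); λ=-3 ⇒ h* = (10/3)/3 = 1.1111.

With y'=λy (z=hλ):
  y_{n+1} = y_n + z·[4/5·y_n + 1/5·y_{n+1}] ⇒ (1 − 1/5z)y_{n+1} = (1 + 4/5z)y_n
  so R(z) = (1 + 4/5z)/(1 − 1/5z).

Find x<0 with |R(x)|<1.
x=-0.38: |R|=0.6468
R=−1: 1+4/5x = −1+1/5x ⇒ -3/5x=2 ⇒ x=2/(-3/5)=-3.3333
Confirm numerically:
  x=-2.863: |R|=0.82055 <1
  x=-1.937: |R|=0.39614 <1
  x=-1.539: |R|=0.17679 <1
  x=-1.377: |R|=0.07966 <1
  x=-3.661: |R|=1.11350 >1
  x=-3.502: |R|=1.05952 >1
Stable set (-3.3333, 0).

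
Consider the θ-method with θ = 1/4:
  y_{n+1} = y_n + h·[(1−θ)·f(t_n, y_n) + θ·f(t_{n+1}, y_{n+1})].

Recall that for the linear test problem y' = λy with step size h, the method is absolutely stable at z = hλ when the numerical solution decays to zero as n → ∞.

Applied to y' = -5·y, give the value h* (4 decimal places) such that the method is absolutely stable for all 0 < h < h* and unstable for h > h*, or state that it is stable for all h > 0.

(-4.0000,0); λ=-5 ⇒ h* = (4)/5 = 0.8000.

Test eqn y'=λy, z=hλ:
  y_{n+1} = y_n + z·[3/4·y_n + 1/4·y_{n+1}] ⇒ (1 − 1/4z)y_{n+1} = (1 + 3/4z)y_n
  Hence R(z) = (1 + 3/4z)/(1 − 1/4z).

Need |R(x)|<1, x<0.
x=-1.48: |R|=0.0803
R=−1: 1+3/4x = −1+1/4x ⇒ -1/2x=2 ⇒ x=2/(-1/2)=-4.0000
Confirm numerically:
  x=-3.860: |R|=0.96438 <1
  x=-3.561: |R|=0.88388 <1
  x=-3.160: |R|=0.76536 <1
  x=-4.507: |R|=1.11920 >1
  x=-4.458: |R|=1.10830 >1
So |R|<1 on (-4.0000, 0).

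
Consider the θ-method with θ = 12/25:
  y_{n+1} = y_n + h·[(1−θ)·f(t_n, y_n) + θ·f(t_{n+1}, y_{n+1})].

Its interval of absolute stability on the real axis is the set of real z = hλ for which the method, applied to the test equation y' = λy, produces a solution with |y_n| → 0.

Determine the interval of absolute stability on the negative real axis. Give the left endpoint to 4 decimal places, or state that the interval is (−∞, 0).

Test eqn y'=λy, z=hλ:
  y_{n+1} = y_n + z·[13/25·y_n + 12/25·y_{n+1}] ⇒ (1 − 12/25z)y_{n+1} = (1 + 13/25z)y_n
  ⇒ R(z) = (1 + 13/25z)/(1 − 12/25z).

Need |R(x)|<1, x<0.
x=-1.06: |R|=0.2975
R=−1: 1+13/25x = −1+12/25x ⇒ -1/25x=2 ⇒ x=2/(-1/25)=-50.0000
Confirm numerically:
  x=-42.801: |R|=0.98663 <1
  x=-25.065: |R|=0.92346 <1
  x=-24.310: |R|=0.91889 <1
  x=-50.513: |R|=1.00081 >1
  x=-50.470: |R|=1.00075 >1
  x=-50.362: |R|=1.00058 >1
So |R|<1 on (-50.0000, 0).

z∈(-50.0000,0).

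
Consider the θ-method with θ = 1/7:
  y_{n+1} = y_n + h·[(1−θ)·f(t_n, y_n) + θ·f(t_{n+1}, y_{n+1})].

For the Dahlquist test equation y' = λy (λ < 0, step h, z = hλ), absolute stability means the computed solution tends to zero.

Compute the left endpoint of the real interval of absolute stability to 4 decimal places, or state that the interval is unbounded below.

On y'=λy, z=hλ:
  y_{n+1} = y_n + z·[6/7·y_n + 1/7·y_{n+1}] ⇒ (1 − 1/7z)y_{n+1} = (1 + 6/7z)y_n
  R(z) = (1 + 6/7z)/(1 − 1/7z).

Boundary: |R(x)|=1, x<0.
x=-1.6: |R|=0.3023
R=−1: 1+6/7x = −1+1/7x ⇒ -5/7x=2 ⇒ x=2/(-5/7)=-2.8000
Confirm numerically:
  x=-2.149: |R|=0.64422 <1
  x=-2.060: |R|=0.59161 <1
  x=-2.009: |R|=0.56099 <1
  x=-1.515: |R|=0.24545 <1
  x=-3.359: |R|=1.26981 >1
  x=-3.335: |R|=1.25883 >1
  x=-3.147: |R|=1.17099 >1
Stable set (-2.8000, 0).

left endpoint -2.8000.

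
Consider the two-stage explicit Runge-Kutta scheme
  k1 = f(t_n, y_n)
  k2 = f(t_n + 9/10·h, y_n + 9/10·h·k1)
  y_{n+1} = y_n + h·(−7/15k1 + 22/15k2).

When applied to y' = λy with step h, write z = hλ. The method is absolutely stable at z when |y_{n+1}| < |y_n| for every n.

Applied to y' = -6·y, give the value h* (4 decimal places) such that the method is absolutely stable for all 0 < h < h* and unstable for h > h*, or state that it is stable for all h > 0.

(-0.7576,0); λ=-6 ⇒ h* = (25/33)/6 = 0.1263.

Test eqn y'=λy, z=hλ:
  k1=λy_n ⇒ h·k1=z·y_n;  k2=λ(1+9/10z)y_n ⇒ h·k2=z(1+9/10z)y_n
  y_{n+1}/y_n = 1 − 7/15z + 22/15z(1+9/10z) = 1 + z + 33/25z²
  ⇒ R(z) = 1 + z + 33/25z².

Find x<0 with |R(x)|<1.
x=-0.84: |R|=1.0914
R=1: x+33/25x²=0 ⇒ x=−25/33=-0.7576; min R=1−1/(4·33/25)=0.8106>−1
Confirm numerically:
  x=-0.572: |R|=0.85988 <1
  x=-0.486: |R|=0.82578 <1
  x=-0.467: |R|=0.82088 <1
  x=-0.441: |R|=0.81571 <1
  x=-1.114: |R|=1.52411 >1
  x=-1.111: |R|=1.51830 >1
  x=-0.831: |R|=1.08054 >1
So |R|<1 on (-0.7576, 0).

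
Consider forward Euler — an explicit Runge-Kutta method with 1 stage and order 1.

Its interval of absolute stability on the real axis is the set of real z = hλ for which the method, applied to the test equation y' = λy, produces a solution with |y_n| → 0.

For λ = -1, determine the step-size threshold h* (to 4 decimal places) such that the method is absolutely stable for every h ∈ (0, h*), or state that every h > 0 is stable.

On y'=λy, z=hλ:
  order 1, 1-stage ⇒ R(z)=1+z
  (e.g. R(-1.49)=-0.49000, |R|=0.49000)

Find x<0 with |R(x)|<1.
x=-1.49: |R|=0.4900
|R(-1.7)|=0.7000 |R(-1.15)|=0.1500 |R(-0.68)|=0.3200
Bisect:
  x_lo=-2.6971 |R|=1.6971  x_hi=-0.3024 |R|=0.6976
  mid=-1.49973 |R|=0.49973 →hi
  mid=-2.09839 |R|=1.09839 →lo
  mid=-1.79906 |R|=0.79906 →hi
  mid=-1.94873 |R|=0.94873 →hi
  mid=-2.02356 |R|=1.02356 →lo
  mid=-1.98614 |R|=0.98614 →hi
  mid=-2.00485 |R|=1.00485 →lo
  mid=-1.99550 |R|=0.99550 →hi
  mid=-2.00017 |R|=1.00017 →lo
  ...
  [-2.00003,-1.99988] ⇒ x*=-2.0000
Stable set (-2.0000, 0).

(-2.0000,0); λ=-1 ⇒ h* = 2.0000.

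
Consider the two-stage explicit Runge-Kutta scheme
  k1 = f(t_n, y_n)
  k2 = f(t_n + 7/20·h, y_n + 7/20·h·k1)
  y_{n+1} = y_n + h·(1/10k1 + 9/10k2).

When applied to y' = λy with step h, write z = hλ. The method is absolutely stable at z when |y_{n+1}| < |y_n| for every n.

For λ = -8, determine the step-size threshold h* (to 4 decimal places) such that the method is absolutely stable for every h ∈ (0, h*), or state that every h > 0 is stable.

Set f=λy, z=hλ:
  k1=λy_n ⇒ h·k1=z·y_n;  k2=λ(1+7/20z)y_n ⇒ h·k2=z(1+7/20z)y_n
  y_{n+1}/y_n = 1 + 1/10z + 9/10z(1+7/20z) = 1 + z + 63/200z²
  ⇒ R(z) = 1 + z + 63/200z².

Boundary: |R(x)|=1, x<0.
x=-0.8: |R|=0.4016
R=1: x+63/200x²=0 ⇒ x=−200/63=-3.1746; min R=1−1/(4·63/200)=0.2063>−1
Confirm numerically:
  x=-2.815: |R|=0.68113 <1
  x=-1.420: |R|=0.21517 <1
  x=-1.358: |R|=0.22291 <1
  x=-3.736: |R|=1.66067 >1
  x=-3.285: |R|=1.11424 >1
  x=-3.212: |R|=1.03784 >1
Stable set (-3.1746, 0).

(-3.1746,0); λ=-8 ⇒ h* = (200/63)/8 = 0.3968.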